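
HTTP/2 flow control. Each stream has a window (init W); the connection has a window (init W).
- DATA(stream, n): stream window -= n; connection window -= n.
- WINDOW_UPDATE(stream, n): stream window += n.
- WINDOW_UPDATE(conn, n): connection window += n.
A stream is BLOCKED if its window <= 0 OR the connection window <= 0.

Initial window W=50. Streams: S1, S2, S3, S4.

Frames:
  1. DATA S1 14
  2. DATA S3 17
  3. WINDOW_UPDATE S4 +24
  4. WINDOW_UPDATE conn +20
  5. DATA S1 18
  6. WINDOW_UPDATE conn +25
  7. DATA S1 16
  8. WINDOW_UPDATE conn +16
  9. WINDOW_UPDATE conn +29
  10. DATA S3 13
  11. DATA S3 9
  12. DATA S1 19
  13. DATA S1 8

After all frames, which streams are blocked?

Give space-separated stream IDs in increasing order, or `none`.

Answer: S1

Derivation:
Op 1: conn=36 S1=36 S2=50 S3=50 S4=50 blocked=[]
Op 2: conn=19 S1=36 S2=50 S3=33 S4=50 blocked=[]
Op 3: conn=19 S1=36 S2=50 S3=33 S4=74 blocked=[]
Op 4: conn=39 S1=36 S2=50 S3=33 S4=74 blocked=[]
Op 5: conn=21 S1=18 S2=50 S3=33 S4=74 blocked=[]
Op 6: conn=46 S1=18 S2=50 S3=33 S4=74 blocked=[]
Op 7: conn=30 S1=2 S2=50 S3=33 S4=74 blocked=[]
Op 8: conn=46 S1=2 S2=50 S3=33 S4=74 blocked=[]
Op 9: conn=75 S1=2 S2=50 S3=33 S4=74 blocked=[]
Op 10: conn=62 S1=2 S2=50 S3=20 S4=74 blocked=[]
Op 11: conn=53 S1=2 S2=50 S3=11 S4=74 blocked=[]
Op 12: conn=34 S1=-17 S2=50 S3=11 S4=74 blocked=[1]
Op 13: conn=26 S1=-25 S2=50 S3=11 S4=74 blocked=[1]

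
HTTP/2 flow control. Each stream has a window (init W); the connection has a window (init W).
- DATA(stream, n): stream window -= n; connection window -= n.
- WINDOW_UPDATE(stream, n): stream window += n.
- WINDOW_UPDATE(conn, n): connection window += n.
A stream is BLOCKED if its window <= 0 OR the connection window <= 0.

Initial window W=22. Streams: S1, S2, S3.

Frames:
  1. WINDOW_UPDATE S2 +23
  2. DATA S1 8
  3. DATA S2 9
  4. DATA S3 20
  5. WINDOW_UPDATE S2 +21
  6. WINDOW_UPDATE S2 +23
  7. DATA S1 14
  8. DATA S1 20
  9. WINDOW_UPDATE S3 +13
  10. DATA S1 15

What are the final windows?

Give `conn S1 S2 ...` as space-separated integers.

Op 1: conn=22 S1=22 S2=45 S3=22 blocked=[]
Op 2: conn=14 S1=14 S2=45 S3=22 blocked=[]
Op 3: conn=5 S1=14 S2=36 S3=22 blocked=[]
Op 4: conn=-15 S1=14 S2=36 S3=2 blocked=[1, 2, 3]
Op 5: conn=-15 S1=14 S2=57 S3=2 blocked=[1, 2, 3]
Op 6: conn=-15 S1=14 S2=80 S3=2 blocked=[1, 2, 3]
Op 7: conn=-29 S1=0 S2=80 S3=2 blocked=[1, 2, 3]
Op 8: conn=-49 S1=-20 S2=80 S3=2 blocked=[1, 2, 3]
Op 9: conn=-49 S1=-20 S2=80 S3=15 blocked=[1, 2, 3]
Op 10: conn=-64 S1=-35 S2=80 S3=15 blocked=[1, 2, 3]

Answer: -64 -35 80 15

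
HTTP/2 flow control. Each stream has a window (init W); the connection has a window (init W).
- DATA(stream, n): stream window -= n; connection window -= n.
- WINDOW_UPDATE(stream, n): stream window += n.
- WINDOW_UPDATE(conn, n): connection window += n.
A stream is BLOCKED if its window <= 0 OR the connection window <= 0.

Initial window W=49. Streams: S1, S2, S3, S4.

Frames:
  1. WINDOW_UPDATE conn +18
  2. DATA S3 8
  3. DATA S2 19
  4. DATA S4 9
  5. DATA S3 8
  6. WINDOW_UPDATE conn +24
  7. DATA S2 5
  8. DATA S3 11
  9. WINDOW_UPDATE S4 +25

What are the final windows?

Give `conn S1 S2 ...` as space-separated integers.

Op 1: conn=67 S1=49 S2=49 S3=49 S4=49 blocked=[]
Op 2: conn=59 S1=49 S2=49 S3=41 S4=49 blocked=[]
Op 3: conn=40 S1=49 S2=30 S3=41 S4=49 blocked=[]
Op 4: conn=31 S1=49 S2=30 S3=41 S4=40 blocked=[]
Op 5: conn=23 S1=49 S2=30 S3=33 S4=40 blocked=[]
Op 6: conn=47 S1=49 S2=30 S3=33 S4=40 blocked=[]
Op 7: conn=42 S1=49 S2=25 S3=33 S4=40 blocked=[]
Op 8: conn=31 S1=49 S2=25 S3=22 S4=40 blocked=[]
Op 9: conn=31 S1=49 S2=25 S3=22 S4=65 blocked=[]

Answer: 31 49 25 22 65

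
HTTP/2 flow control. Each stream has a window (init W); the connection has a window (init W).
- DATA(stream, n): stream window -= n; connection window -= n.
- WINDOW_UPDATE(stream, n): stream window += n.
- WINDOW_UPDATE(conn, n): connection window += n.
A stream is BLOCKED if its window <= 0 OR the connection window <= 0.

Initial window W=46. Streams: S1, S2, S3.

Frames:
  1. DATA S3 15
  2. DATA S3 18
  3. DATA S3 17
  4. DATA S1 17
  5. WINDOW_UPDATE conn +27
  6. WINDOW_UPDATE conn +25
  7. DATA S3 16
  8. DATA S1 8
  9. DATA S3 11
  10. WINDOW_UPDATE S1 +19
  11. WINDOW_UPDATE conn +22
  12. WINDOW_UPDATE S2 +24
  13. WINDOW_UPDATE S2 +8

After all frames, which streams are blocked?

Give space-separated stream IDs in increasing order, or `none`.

Op 1: conn=31 S1=46 S2=46 S3=31 blocked=[]
Op 2: conn=13 S1=46 S2=46 S3=13 blocked=[]
Op 3: conn=-4 S1=46 S2=46 S3=-4 blocked=[1, 2, 3]
Op 4: conn=-21 S1=29 S2=46 S3=-4 blocked=[1, 2, 3]
Op 5: conn=6 S1=29 S2=46 S3=-4 blocked=[3]
Op 6: conn=31 S1=29 S2=46 S3=-4 blocked=[3]
Op 7: conn=15 S1=29 S2=46 S3=-20 blocked=[3]
Op 8: conn=7 S1=21 S2=46 S3=-20 blocked=[3]
Op 9: conn=-4 S1=21 S2=46 S3=-31 blocked=[1, 2, 3]
Op 10: conn=-4 S1=40 S2=46 S3=-31 blocked=[1, 2, 3]
Op 11: conn=18 S1=40 S2=46 S3=-31 blocked=[3]
Op 12: conn=18 S1=40 S2=70 S3=-31 blocked=[3]
Op 13: conn=18 S1=40 S2=78 S3=-31 blocked=[3]

Answer: S3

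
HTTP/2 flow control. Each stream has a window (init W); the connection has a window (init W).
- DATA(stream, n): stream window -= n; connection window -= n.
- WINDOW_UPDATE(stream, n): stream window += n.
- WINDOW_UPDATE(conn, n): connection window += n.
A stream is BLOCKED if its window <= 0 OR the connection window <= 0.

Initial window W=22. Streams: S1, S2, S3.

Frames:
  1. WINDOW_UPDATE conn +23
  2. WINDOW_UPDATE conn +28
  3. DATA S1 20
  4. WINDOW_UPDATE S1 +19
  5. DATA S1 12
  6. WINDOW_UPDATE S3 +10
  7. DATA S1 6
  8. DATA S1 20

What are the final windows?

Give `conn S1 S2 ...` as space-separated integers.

Answer: 15 -17 22 32

Derivation:
Op 1: conn=45 S1=22 S2=22 S3=22 blocked=[]
Op 2: conn=73 S1=22 S2=22 S3=22 blocked=[]
Op 3: conn=53 S1=2 S2=22 S3=22 blocked=[]
Op 4: conn=53 S1=21 S2=22 S3=22 blocked=[]
Op 5: conn=41 S1=9 S2=22 S3=22 blocked=[]
Op 6: conn=41 S1=9 S2=22 S3=32 blocked=[]
Op 7: conn=35 S1=3 S2=22 S3=32 blocked=[]
Op 8: conn=15 S1=-17 S2=22 S3=32 blocked=[1]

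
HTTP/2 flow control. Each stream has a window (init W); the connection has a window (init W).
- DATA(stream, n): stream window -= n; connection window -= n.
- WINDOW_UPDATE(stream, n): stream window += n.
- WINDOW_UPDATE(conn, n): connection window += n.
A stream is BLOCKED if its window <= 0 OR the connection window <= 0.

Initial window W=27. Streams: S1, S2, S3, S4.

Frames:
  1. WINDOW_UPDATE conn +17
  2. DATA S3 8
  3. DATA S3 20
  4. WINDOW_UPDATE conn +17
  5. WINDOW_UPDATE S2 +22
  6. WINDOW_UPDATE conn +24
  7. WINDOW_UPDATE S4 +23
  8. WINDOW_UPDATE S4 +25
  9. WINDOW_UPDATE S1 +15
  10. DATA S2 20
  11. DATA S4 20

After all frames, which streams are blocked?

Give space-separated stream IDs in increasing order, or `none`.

Op 1: conn=44 S1=27 S2=27 S3=27 S4=27 blocked=[]
Op 2: conn=36 S1=27 S2=27 S3=19 S4=27 blocked=[]
Op 3: conn=16 S1=27 S2=27 S3=-1 S4=27 blocked=[3]
Op 4: conn=33 S1=27 S2=27 S3=-1 S4=27 blocked=[3]
Op 5: conn=33 S1=27 S2=49 S3=-1 S4=27 blocked=[3]
Op 6: conn=57 S1=27 S2=49 S3=-1 S4=27 blocked=[3]
Op 7: conn=57 S1=27 S2=49 S3=-1 S4=50 blocked=[3]
Op 8: conn=57 S1=27 S2=49 S3=-1 S4=75 blocked=[3]
Op 9: conn=57 S1=42 S2=49 S3=-1 S4=75 blocked=[3]
Op 10: conn=37 S1=42 S2=29 S3=-1 S4=75 blocked=[3]
Op 11: conn=17 S1=42 S2=29 S3=-1 S4=55 blocked=[3]

Answer: S3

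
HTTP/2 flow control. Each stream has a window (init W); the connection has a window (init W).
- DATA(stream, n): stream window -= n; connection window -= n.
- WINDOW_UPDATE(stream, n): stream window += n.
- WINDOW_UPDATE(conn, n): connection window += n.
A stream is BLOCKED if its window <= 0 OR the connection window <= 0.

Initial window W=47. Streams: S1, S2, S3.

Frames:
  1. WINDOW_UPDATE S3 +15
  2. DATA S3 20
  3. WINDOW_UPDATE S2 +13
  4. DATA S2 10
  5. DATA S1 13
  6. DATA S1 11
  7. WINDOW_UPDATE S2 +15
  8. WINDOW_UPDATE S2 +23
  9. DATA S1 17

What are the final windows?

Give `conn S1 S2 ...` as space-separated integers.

Answer: -24 6 88 42

Derivation:
Op 1: conn=47 S1=47 S2=47 S3=62 blocked=[]
Op 2: conn=27 S1=47 S2=47 S3=42 blocked=[]
Op 3: conn=27 S1=47 S2=60 S3=42 blocked=[]
Op 4: conn=17 S1=47 S2=50 S3=42 blocked=[]
Op 5: conn=4 S1=34 S2=50 S3=42 blocked=[]
Op 6: conn=-7 S1=23 S2=50 S3=42 blocked=[1, 2, 3]
Op 7: conn=-7 S1=23 S2=65 S3=42 blocked=[1, 2, 3]
Op 8: conn=-7 S1=23 S2=88 S3=42 blocked=[1, 2, 3]
Op 9: conn=-24 S1=6 S2=88 S3=42 blocked=[1, 2, 3]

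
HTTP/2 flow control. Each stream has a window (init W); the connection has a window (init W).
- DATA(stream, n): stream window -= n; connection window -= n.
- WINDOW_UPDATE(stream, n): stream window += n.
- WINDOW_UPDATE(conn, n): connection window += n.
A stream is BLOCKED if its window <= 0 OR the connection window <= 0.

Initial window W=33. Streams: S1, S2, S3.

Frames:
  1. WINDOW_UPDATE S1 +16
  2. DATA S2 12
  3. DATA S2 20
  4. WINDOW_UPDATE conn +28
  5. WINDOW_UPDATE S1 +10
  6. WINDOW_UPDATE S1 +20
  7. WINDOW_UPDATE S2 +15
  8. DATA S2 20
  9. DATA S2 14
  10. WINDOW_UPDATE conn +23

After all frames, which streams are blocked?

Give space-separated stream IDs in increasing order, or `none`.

Answer: S2

Derivation:
Op 1: conn=33 S1=49 S2=33 S3=33 blocked=[]
Op 2: conn=21 S1=49 S2=21 S3=33 blocked=[]
Op 3: conn=1 S1=49 S2=1 S3=33 blocked=[]
Op 4: conn=29 S1=49 S2=1 S3=33 blocked=[]
Op 5: conn=29 S1=59 S2=1 S3=33 blocked=[]
Op 6: conn=29 S1=79 S2=1 S3=33 blocked=[]
Op 7: conn=29 S1=79 S2=16 S3=33 blocked=[]
Op 8: conn=9 S1=79 S2=-4 S3=33 blocked=[2]
Op 9: conn=-5 S1=79 S2=-18 S3=33 blocked=[1, 2, 3]
Op 10: conn=18 S1=79 S2=-18 S3=33 blocked=[2]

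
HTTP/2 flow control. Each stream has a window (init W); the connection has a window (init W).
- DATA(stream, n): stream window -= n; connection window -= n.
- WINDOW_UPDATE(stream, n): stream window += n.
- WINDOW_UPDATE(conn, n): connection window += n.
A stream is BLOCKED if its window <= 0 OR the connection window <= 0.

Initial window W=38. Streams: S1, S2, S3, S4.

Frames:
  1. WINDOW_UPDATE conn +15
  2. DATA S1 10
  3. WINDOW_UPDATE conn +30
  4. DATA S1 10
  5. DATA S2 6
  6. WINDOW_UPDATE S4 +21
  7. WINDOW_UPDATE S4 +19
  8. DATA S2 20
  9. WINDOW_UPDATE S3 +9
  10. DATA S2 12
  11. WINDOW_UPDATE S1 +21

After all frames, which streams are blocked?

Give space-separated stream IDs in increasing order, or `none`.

Op 1: conn=53 S1=38 S2=38 S3=38 S4=38 blocked=[]
Op 2: conn=43 S1=28 S2=38 S3=38 S4=38 blocked=[]
Op 3: conn=73 S1=28 S2=38 S3=38 S4=38 blocked=[]
Op 4: conn=63 S1=18 S2=38 S3=38 S4=38 blocked=[]
Op 5: conn=57 S1=18 S2=32 S3=38 S4=38 blocked=[]
Op 6: conn=57 S1=18 S2=32 S3=38 S4=59 blocked=[]
Op 7: conn=57 S1=18 S2=32 S3=38 S4=78 blocked=[]
Op 8: conn=37 S1=18 S2=12 S3=38 S4=78 blocked=[]
Op 9: conn=37 S1=18 S2=12 S3=47 S4=78 blocked=[]
Op 10: conn=25 S1=18 S2=0 S3=47 S4=78 blocked=[2]
Op 11: conn=25 S1=39 S2=0 S3=47 S4=78 blocked=[2]

Answer: S2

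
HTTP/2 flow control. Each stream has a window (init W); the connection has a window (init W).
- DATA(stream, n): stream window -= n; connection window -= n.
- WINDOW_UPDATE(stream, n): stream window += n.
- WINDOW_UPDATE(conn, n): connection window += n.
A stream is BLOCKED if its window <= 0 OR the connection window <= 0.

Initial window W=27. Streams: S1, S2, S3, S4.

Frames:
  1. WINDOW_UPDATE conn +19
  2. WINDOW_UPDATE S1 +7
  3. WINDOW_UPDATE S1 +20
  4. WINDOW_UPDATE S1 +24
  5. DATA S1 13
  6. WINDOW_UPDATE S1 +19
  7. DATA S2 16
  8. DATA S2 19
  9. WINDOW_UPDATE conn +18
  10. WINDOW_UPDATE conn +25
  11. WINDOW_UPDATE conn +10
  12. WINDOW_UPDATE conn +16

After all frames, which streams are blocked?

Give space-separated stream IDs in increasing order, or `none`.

Op 1: conn=46 S1=27 S2=27 S3=27 S4=27 blocked=[]
Op 2: conn=46 S1=34 S2=27 S3=27 S4=27 blocked=[]
Op 3: conn=46 S1=54 S2=27 S3=27 S4=27 blocked=[]
Op 4: conn=46 S1=78 S2=27 S3=27 S4=27 blocked=[]
Op 5: conn=33 S1=65 S2=27 S3=27 S4=27 blocked=[]
Op 6: conn=33 S1=84 S2=27 S3=27 S4=27 blocked=[]
Op 7: conn=17 S1=84 S2=11 S3=27 S4=27 blocked=[]
Op 8: conn=-2 S1=84 S2=-8 S3=27 S4=27 blocked=[1, 2, 3, 4]
Op 9: conn=16 S1=84 S2=-8 S3=27 S4=27 blocked=[2]
Op 10: conn=41 S1=84 S2=-8 S3=27 S4=27 blocked=[2]
Op 11: conn=51 S1=84 S2=-8 S3=27 S4=27 blocked=[2]
Op 12: conn=67 S1=84 S2=-8 S3=27 S4=27 blocked=[2]

Answer: S2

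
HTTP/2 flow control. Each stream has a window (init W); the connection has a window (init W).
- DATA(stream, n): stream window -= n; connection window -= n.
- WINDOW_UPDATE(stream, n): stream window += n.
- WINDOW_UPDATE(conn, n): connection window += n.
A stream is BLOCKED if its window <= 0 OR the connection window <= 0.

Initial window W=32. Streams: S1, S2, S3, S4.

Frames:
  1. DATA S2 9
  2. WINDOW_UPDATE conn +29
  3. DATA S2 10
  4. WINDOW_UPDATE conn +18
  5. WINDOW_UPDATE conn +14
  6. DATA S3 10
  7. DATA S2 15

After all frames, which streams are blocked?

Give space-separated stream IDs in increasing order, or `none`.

Op 1: conn=23 S1=32 S2=23 S3=32 S4=32 blocked=[]
Op 2: conn=52 S1=32 S2=23 S3=32 S4=32 blocked=[]
Op 3: conn=42 S1=32 S2=13 S3=32 S4=32 blocked=[]
Op 4: conn=60 S1=32 S2=13 S3=32 S4=32 blocked=[]
Op 5: conn=74 S1=32 S2=13 S3=32 S4=32 blocked=[]
Op 6: conn=64 S1=32 S2=13 S3=22 S4=32 blocked=[]
Op 7: conn=49 S1=32 S2=-2 S3=22 S4=32 blocked=[2]

Answer: S2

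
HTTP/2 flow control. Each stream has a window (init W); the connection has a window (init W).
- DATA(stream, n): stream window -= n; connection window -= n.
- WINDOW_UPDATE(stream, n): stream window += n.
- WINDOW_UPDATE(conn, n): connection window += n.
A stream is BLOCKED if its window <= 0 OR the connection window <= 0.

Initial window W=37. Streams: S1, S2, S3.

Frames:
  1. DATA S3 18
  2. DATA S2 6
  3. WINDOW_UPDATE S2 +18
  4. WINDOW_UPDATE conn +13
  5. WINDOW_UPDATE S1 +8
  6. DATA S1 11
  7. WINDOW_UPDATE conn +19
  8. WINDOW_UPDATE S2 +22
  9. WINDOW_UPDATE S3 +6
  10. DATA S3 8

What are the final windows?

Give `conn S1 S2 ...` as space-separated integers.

Op 1: conn=19 S1=37 S2=37 S3=19 blocked=[]
Op 2: conn=13 S1=37 S2=31 S3=19 blocked=[]
Op 3: conn=13 S1=37 S2=49 S3=19 blocked=[]
Op 4: conn=26 S1=37 S2=49 S3=19 blocked=[]
Op 5: conn=26 S1=45 S2=49 S3=19 blocked=[]
Op 6: conn=15 S1=34 S2=49 S3=19 blocked=[]
Op 7: conn=34 S1=34 S2=49 S3=19 blocked=[]
Op 8: conn=34 S1=34 S2=71 S3=19 blocked=[]
Op 9: conn=34 S1=34 S2=71 S3=25 blocked=[]
Op 10: conn=26 S1=34 S2=71 S3=17 blocked=[]

Answer: 26 34 71 17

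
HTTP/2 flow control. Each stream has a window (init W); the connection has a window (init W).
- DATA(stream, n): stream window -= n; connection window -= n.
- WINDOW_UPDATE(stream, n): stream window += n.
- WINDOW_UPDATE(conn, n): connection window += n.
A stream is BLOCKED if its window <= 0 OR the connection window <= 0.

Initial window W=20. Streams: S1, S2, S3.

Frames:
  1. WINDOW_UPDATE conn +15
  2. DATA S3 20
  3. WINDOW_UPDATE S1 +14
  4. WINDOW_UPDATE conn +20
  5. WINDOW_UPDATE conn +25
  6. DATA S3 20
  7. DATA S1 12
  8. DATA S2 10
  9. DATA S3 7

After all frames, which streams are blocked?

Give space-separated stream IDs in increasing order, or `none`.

Answer: S3

Derivation:
Op 1: conn=35 S1=20 S2=20 S3=20 blocked=[]
Op 2: conn=15 S1=20 S2=20 S3=0 blocked=[3]
Op 3: conn=15 S1=34 S2=20 S3=0 blocked=[3]
Op 4: conn=35 S1=34 S2=20 S3=0 blocked=[3]
Op 5: conn=60 S1=34 S2=20 S3=0 blocked=[3]
Op 6: conn=40 S1=34 S2=20 S3=-20 blocked=[3]
Op 7: conn=28 S1=22 S2=20 S3=-20 blocked=[3]
Op 8: conn=18 S1=22 S2=10 S3=-20 blocked=[3]
Op 9: conn=11 S1=22 S2=10 S3=-27 blocked=[3]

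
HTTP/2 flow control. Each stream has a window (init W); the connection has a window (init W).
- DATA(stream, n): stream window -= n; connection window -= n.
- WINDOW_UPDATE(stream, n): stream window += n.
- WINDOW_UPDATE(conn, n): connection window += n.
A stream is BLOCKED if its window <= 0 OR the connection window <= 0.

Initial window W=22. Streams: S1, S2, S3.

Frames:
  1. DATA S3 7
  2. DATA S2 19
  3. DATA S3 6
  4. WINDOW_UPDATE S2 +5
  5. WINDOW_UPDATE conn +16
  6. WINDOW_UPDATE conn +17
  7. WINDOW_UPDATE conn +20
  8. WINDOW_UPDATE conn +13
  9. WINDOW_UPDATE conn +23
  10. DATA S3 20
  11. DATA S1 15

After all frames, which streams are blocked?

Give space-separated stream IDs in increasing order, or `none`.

Answer: S3

Derivation:
Op 1: conn=15 S1=22 S2=22 S3=15 blocked=[]
Op 2: conn=-4 S1=22 S2=3 S3=15 blocked=[1, 2, 3]
Op 3: conn=-10 S1=22 S2=3 S3=9 blocked=[1, 2, 3]
Op 4: conn=-10 S1=22 S2=8 S3=9 blocked=[1, 2, 3]
Op 5: conn=6 S1=22 S2=8 S3=9 blocked=[]
Op 6: conn=23 S1=22 S2=8 S3=9 blocked=[]
Op 7: conn=43 S1=22 S2=8 S3=9 blocked=[]
Op 8: conn=56 S1=22 S2=8 S3=9 blocked=[]
Op 9: conn=79 S1=22 S2=8 S3=9 blocked=[]
Op 10: conn=59 S1=22 S2=8 S3=-11 blocked=[3]
Op 11: conn=44 S1=7 S2=8 S3=-11 blocked=[3]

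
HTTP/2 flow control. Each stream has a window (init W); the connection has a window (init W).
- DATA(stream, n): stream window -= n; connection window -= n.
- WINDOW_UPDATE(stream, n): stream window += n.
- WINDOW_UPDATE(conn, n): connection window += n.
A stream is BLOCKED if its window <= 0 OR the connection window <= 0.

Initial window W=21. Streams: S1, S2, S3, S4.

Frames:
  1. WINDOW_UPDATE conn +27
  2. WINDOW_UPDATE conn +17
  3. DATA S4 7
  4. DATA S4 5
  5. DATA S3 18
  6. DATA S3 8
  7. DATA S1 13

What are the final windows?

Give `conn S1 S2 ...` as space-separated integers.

Op 1: conn=48 S1=21 S2=21 S3=21 S4=21 blocked=[]
Op 2: conn=65 S1=21 S2=21 S3=21 S4=21 blocked=[]
Op 3: conn=58 S1=21 S2=21 S3=21 S4=14 blocked=[]
Op 4: conn=53 S1=21 S2=21 S3=21 S4=9 blocked=[]
Op 5: conn=35 S1=21 S2=21 S3=3 S4=9 blocked=[]
Op 6: conn=27 S1=21 S2=21 S3=-5 S4=9 blocked=[3]
Op 7: conn=14 S1=8 S2=21 S3=-5 S4=9 blocked=[3]

Answer: 14 8 21 -5 9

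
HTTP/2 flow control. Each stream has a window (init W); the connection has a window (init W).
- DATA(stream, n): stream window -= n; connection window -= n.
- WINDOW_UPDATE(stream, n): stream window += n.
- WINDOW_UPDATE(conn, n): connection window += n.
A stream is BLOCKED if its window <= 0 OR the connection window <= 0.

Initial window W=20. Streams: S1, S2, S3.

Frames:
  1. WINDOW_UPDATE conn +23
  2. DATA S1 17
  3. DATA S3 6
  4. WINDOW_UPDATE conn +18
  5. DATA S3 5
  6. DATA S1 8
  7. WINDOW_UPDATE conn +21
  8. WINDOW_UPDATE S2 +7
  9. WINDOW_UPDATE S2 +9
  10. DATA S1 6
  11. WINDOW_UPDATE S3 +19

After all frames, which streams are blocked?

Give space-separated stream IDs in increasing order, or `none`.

Answer: S1

Derivation:
Op 1: conn=43 S1=20 S2=20 S3=20 blocked=[]
Op 2: conn=26 S1=3 S2=20 S3=20 blocked=[]
Op 3: conn=20 S1=3 S2=20 S3=14 blocked=[]
Op 4: conn=38 S1=3 S2=20 S3=14 blocked=[]
Op 5: conn=33 S1=3 S2=20 S3=9 blocked=[]
Op 6: conn=25 S1=-5 S2=20 S3=9 blocked=[1]
Op 7: conn=46 S1=-5 S2=20 S3=9 blocked=[1]
Op 8: conn=46 S1=-5 S2=27 S3=9 blocked=[1]
Op 9: conn=46 S1=-5 S2=36 S3=9 blocked=[1]
Op 10: conn=40 S1=-11 S2=36 S3=9 blocked=[1]
Op 11: conn=40 S1=-11 S2=36 S3=28 blocked=[1]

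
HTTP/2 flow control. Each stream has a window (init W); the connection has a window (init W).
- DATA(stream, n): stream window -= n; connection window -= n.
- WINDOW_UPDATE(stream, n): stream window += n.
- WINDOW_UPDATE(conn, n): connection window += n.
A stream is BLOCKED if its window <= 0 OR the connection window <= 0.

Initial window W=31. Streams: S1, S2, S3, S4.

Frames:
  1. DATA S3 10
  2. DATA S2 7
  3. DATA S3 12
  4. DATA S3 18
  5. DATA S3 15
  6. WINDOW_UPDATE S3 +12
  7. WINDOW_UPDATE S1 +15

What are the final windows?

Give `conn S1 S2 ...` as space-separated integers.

Op 1: conn=21 S1=31 S2=31 S3=21 S4=31 blocked=[]
Op 2: conn=14 S1=31 S2=24 S3=21 S4=31 blocked=[]
Op 3: conn=2 S1=31 S2=24 S3=9 S4=31 blocked=[]
Op 4: conn=-16 S1=31 S2=24 S3=-9 S4=31 blocked=[1, 2, 3, 4]
Op 5: conn=-31 S1=31 S2=24 S3=-24 S4=31 blocked=[1, 2, 3, 4]
Op 6: conn=-31 S1=31 S2=24 S3=-12 S4=31 blocked=[1, 2, 3, 4]
Op 7: conn=-31 S1=46 S2=24 S3=-12 S4=31 blocked=[1, 2, 3, 4]

Answer: -31 46 24 -12 31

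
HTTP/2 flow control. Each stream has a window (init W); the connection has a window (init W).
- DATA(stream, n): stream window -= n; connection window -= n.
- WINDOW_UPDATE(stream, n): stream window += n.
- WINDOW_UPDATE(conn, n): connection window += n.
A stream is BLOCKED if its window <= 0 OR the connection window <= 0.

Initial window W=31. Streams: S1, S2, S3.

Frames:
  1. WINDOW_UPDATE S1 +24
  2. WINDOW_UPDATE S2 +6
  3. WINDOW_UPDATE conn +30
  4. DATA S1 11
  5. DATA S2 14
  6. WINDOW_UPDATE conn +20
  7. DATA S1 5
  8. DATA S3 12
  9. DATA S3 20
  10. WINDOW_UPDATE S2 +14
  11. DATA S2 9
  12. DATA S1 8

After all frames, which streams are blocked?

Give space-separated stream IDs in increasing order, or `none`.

Op 1: conn=31 S1=55 S2=31 S3=31 blocked=[]
Op 2: conn=31 S1=55 S2=37 S3=31 blocked=[]
Op 3: conn=61 S1=55 S2=37 S3=31 blocked=[]
Op 4: conn=50 S1=44 S2=37 S3=31 blocked=[]
Op 5: conn=36 S1=44 S2=23 S3=31 blocked=[]
Op 6: conn=56 S1=44 S2=23 S3=31 blocked=[]
Op 7: conn=51 S1=39 S2=23 S3=31 blocked=[]
Op 8: conn=39 S1=39 S2=23 S3=19 blocked=[]
Op 9: conn=19 S1=39 S2=23 S3=-1 blocked=[3]
Op 10: conn=19 S1=39 S2=37 S3=-1 blocked=[3]
Op 11: conn=10 S1=39 S2=28 S3=-1 blocked=[3]
Op 12: conn=2 S1=31 S2=28 S3=-1 blocked=[3]

Answer: S3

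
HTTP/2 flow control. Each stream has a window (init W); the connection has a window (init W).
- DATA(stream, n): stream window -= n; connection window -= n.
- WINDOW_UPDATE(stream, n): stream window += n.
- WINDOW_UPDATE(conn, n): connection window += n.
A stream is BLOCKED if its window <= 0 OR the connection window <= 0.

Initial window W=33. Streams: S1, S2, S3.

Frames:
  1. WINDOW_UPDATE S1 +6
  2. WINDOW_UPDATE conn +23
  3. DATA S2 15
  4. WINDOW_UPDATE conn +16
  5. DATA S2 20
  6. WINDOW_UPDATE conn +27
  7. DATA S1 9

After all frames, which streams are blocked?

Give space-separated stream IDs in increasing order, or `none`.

Answer: S2

Derivation:
Op 1: conn=33 S1=39 S2=33 S3=33 blocked=[]
Op 2: conn=56 S1=39 S2=33 S3=33 blocked=[]
Op 3: conn=41 S1=39 S2=18 S3=33 blocked=[]
Op 4: conn=57 S1=39 S2=18 S3=33 blocked=[]
Op 5: conn=37 S1=39 S2=-2 S3=33 blocked=[2]
Op 6: conn=64 S1=39 S2=-2 S3=33 blocked=[2]
Op 7: conn=55 S1=30 S2=-2 S3=33 blocked=[2]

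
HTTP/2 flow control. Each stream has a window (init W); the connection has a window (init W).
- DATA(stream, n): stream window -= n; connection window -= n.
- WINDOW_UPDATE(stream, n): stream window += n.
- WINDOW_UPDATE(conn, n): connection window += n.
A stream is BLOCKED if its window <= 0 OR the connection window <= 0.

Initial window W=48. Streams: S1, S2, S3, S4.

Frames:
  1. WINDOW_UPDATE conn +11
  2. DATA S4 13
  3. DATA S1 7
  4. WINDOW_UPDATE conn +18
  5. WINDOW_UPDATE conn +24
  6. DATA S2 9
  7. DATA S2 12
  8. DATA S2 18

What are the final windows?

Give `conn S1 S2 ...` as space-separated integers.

Op 1: conn=59 S1=48 S2=48 S3=48 S4=48 blocked=[]
Op 2: conn=46 S1=48 S2=48 S3=48 S4=35 blocked=[]
Op 3: conn=39 S1=41 S2=48 S3=48 S4=35 blocked=[]
Op 4: conn=57 S1=41 S2=48 S3=48 S4=35 blocked=[]
Op 5: conn=81 S1=41 S2=48 S3=48 S4=35 blocked=[]
Op 6: conn=72 S1=41 S2=39 S3=48 S4=35 blocked=[]
Op 7: conn=60 S1=41 S2=27 S3=48 S4=35 blocked=[]
Op 8: conn=42 S1=41 S2=9 S3=48 S4=35 blocked=[]

Answer: 42 41 9 48 35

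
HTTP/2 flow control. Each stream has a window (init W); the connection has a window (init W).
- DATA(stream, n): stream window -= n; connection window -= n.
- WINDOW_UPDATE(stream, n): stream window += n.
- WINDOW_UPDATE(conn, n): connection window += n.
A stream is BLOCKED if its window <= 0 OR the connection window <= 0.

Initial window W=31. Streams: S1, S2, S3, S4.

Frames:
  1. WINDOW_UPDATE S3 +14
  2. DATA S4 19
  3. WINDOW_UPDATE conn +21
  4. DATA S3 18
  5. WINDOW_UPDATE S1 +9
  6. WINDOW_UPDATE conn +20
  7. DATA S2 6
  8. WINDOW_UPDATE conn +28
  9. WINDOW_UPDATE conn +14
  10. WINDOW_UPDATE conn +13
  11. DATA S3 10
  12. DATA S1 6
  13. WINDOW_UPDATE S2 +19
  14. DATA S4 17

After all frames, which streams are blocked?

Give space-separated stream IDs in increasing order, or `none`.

Op 1: conn=31 S1=31 S2=31 S3=45 S4=31 blocked=[]
Op 2: conn=12 S1=31 S2=31 S3=45 S4=12 blocked=[]
Op 3: conn=33 S1=31 S2=31 S3=45 S4=12 blocked=[]
Op 4: conn=15 S1=31 S2=31 S3=27 S4=12 blocked=[]
Op 5: conn=15 S1=40 S2=31 S3=27 S4=12 blocked=[]
Op 6: conn=35 S1=40 S2=31 S3=27 S4=12 blocked=[]
Op 7: conn=29 S1=40 S2=25 S3=27 S4=12 blocked=[]
Op 8: conn=57 S1=40 S2=25 S3=27 S4=12 blocked=[]
Op 9: conn=71 S1=40 S2=25 S3=27 S4=12 blocked=[]
Op 10: conn=84 S1=40 S2=25 S3=27 S4=12 blocked=[]
Op 11: conn=74 S1=40 S2=25 S3=17 S4=12 blocked=[]
Op 12: conn=68 S1=34 S2=25 S3=17 S4=12 blocked=[]
Op 13: conn=68 S1=34 S2=44 S3=17 S4=12 blocked=[]
Op 14: conn=51 S1=34 S2=44 S3=17 S4=-5 blocked=[4]

Answer: S4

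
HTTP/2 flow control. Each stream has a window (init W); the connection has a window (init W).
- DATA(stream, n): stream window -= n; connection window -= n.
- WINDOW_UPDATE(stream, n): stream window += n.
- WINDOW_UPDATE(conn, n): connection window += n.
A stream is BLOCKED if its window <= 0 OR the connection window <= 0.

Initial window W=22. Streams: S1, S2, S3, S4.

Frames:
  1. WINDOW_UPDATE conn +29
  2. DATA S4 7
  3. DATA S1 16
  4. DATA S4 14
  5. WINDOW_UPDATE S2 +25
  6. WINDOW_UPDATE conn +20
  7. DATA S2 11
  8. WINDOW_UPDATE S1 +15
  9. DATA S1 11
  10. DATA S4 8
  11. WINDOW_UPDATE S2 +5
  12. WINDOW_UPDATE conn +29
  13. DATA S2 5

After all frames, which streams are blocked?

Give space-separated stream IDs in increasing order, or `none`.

Answer: S4

Derivation:
Op 1: conn=51 S1=22 S2=22 S3=22 S4=22 blocked=[]
Op 2: conn=44 S1=22 S2=22 S3=22 S4=15 blocked=[]
Op 3: conn=28 S1=6 S2=22 S3=22 S4=15 blocked=[]
Op 4: conn=14 S1=6 S2=22 S3=22 S4=1 blocked=[]
Op 5: conn=14 S1=6 S2=47 S3=22 S4=1 blocked=[]
Op 6: conn=34 S1=6 S2=47 S3=22 S4=1 blocked=[]
Op 7: conn=23 S1=6 S2=36 S3=22 S4=1 blocked=[]
Op 8: conn=23 S1=21 S2=36 S3=22 S4=1 blocked=[]
Op 9: conn=12 S1=10 S2=36 S3=22 S4=1 blocked=[]
Op 10: conn=4 S1=10 S2=36 S3=22 S4=-7 blocked=[4]
Op 11: conn=4 S1=10 S2=41 S3=22 S4=-7 blocked=[4]
Op 12: conn=33 S1=10 S2=41 S3=22 S4=-7 blocked=[4]
Op 13: conn=28 S1=10 S2=36 S3=22 S4=-7 blocked=[4]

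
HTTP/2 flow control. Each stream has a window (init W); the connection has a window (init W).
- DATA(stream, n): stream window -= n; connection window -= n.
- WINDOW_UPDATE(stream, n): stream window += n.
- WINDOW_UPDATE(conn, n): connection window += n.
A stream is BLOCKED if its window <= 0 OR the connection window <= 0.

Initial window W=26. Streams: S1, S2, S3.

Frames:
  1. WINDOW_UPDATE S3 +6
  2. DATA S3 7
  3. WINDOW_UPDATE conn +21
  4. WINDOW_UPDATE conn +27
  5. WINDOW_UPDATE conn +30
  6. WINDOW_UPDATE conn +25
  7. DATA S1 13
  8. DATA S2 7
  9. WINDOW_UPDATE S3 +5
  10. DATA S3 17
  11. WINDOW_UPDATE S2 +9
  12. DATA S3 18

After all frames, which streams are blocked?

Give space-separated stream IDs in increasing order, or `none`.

Op 1: conn=26 S1=26 S2=26 S3=32 blocked=[]
Op 2: conn=19 S1=26 S2=26 S3=25 blocked=[]
Op 3: conn=40 S1=26 S2=26 S3=25 blocked=[]
Op 4: conn=67 S1=26 S2=26 S3=25 blocked=[]
Op 5: conn=97 S1=26 S2=26 S3=25 blocked=[]
Op 6: conn=122 S1=26 S2=26 S3=25 blocked=[]
Op 7: conn=109 S1=13 S2=26 S3=25 blocked=[]
Op 8: conn=102 S1=13 S2=19 S3=25 blocked=[]
Op 9: conn=102 S1=13 S2=19 S3=30 blocked=[]
Op 10: conn=85 S1=13 S2=19 S3=13 blocked=[]
Op 11: conn=85 S1=13 S2=28 S3=13 blocked=[]
Op 12: conn=67 S1=13 S2=28 S3=-5 blocked=[3]

Answer: S3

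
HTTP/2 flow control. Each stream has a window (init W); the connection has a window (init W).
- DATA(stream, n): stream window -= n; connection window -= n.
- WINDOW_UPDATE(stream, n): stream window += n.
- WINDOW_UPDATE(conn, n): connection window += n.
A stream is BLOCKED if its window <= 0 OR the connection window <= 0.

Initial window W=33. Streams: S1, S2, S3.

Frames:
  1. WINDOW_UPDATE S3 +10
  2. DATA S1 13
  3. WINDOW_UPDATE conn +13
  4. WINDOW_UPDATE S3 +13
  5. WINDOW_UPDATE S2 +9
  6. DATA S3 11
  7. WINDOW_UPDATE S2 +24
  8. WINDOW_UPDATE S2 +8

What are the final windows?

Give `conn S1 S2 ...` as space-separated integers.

Op 1: conn=33 S1=33 S2=33 S3=43 blocked=[]
Op 2: conn=20 S1=20 S2=33 S3=43 blocked=[]
Op 3: conn=33 S1=20 S2=33 S3=43 blocked=[]
Op 4: conn=33 S1=20 S2=33 S3=56 blocked=[]
Op 5: conn=33 S1=20 S2=42 S3=56 blocked=[]
Op 6: conn=22 S1=20 S2=42 S3=45 blocked=[]
Op 7: conn=22 S1=20 S2=66 S3=45 blocked=[]
Op 8: conn=22 S1=20 S2=74 S3=45 blocked=[]

Answer: 22 20 74 45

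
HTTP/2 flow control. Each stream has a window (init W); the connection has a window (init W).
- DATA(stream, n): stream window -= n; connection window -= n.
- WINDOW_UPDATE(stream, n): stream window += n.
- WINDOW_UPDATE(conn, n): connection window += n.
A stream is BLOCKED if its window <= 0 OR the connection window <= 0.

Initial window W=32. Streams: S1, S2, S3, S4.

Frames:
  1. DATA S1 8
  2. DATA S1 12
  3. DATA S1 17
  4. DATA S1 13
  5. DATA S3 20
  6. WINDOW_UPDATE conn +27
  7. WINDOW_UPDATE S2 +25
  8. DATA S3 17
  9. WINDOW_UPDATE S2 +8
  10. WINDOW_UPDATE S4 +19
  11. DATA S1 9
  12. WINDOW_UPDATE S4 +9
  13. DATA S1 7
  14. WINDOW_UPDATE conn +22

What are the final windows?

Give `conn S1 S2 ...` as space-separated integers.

Answer: -22 -34 65 -5 60

Derivation:
Op 1: conn=24 S1=24 S2=32 S3=32 S4=32 blocked=[]
Op 2: conn=12 S1=12 S2=32 S3=32 S4=32 blocked=[]
Op 3: conn=-5 S1=-5 S2=32 S3=32 S4=32 blocked=[1, 2, 3, 4]
Op 4: conn=-18 S1=-18 S2=32 S3=32 S4=32 blocked=[1, 2, 3, 4]
Op 5: conn=-38 S1=-18 S2=32 S3=12 S4=32 blocked=[1, 2, 3, 4]
Op 6: conn=-11 S1=-18 S2=32 S3=12 S4=32 blocked=[1, 2, 3, 4]
Op 7: conn=-11 S1=-18 S2=57 S3=12 S4=32 blocked=[1, 2, 3, 4]
Op 8: conn=-28 S1=-18 S2=57 S3=-5 S4=32 blocked=[1, 2, 3, 4]
Op 9: conn=-28 S1=-18 S2=65 S3=-5 S4=32 blocked=[1, 2, 3, 4]
Op 10: conn=-28 S1=-18 S2=65 S3=-5 S4=51 blocked=[1, 2, 3, 4]
Op 11: conn=-37 S1=-27 S2=65 S3=-5 S4=51 blocked=[1, 2, 3, 4]
Op 12: conn=-37 S1=-27 S2=65 S3=-5 S4=60 blocked=[1, 2, 3, 4]
Op 13: conn=-44 S1=-34 S2=65 S3=-5 S4=60 blocked=[1, 2, 3, 4]
Op 14: conn=-22 S1=-34 S2=65 S3=-5 S4=60 blocked=[1, 2, 3, 4]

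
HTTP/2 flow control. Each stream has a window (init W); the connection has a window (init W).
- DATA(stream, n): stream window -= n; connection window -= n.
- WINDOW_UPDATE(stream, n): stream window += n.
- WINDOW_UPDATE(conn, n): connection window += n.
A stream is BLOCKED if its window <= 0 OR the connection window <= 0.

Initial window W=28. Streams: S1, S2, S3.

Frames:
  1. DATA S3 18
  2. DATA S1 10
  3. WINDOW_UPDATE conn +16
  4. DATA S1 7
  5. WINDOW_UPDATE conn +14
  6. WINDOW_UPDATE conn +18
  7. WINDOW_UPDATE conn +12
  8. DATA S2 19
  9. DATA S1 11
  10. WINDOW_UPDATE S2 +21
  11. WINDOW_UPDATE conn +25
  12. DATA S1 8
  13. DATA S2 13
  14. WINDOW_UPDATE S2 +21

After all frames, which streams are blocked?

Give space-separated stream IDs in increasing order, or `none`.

Answer: S1

Derivation:
Op 1: conn=10 S1=28 S2=28 S3=10 blocked=[]
Op 2: conn=0 S1=18 S2=28 S3=10 blocked=[1, 2, 3]
Op 3: conn=16 S1=18 S2=28 S3=10 blocked=[]
Op 4: conn=9 S1=11 S2=28 S3=10 blocked=[]
Op 5: conn=23 S1=11 S2=28 S3=10 blocked=[]
Op 6: conn=41 S1=11 S2=28 S3=10 blocked=[]
Op 7: conn=53 S1=11 S2=28 S3=10 blocked=[]
Op 8: conn=34 S1=11 S2=9 S3=10 blocked=[]
Op 9: conn=23 S1=0 S2=9 S3=10 blocked=[1]
Op 10: conn=23 S1=0 S2=30 S3=10 blocked=[1]
Op 11: conn=48 S1=0 S2=30 S3=10 blocked=[1]
Op 12: conn=40 S1=-8 S2=30 S3=10 blocked=[1]
Op 13: conn=27 S1=-8 S2=17 S3=10 blocked=[1]
Op 14: conn=27 S1=-8 S2=38 S3=10 blocked=[1]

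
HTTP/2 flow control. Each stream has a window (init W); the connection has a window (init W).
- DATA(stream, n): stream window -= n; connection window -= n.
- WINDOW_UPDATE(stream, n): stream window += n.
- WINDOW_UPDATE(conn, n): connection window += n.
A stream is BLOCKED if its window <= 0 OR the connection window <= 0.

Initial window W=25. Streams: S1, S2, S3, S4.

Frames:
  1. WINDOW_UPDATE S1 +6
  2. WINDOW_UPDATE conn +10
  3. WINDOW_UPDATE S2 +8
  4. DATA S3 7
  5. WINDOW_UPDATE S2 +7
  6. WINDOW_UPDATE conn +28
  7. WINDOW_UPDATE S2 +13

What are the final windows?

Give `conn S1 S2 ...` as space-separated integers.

Answer: 56 31 53 18 25

Derivation:
Op 1: conn=25 S1=31 S2=25 S3=25 S4=25 blocked=[]
Op 2: conn=35 S1=31 S2=25 S3=25 S4=25 blocked=[]
Op 3: conn=35 S1=31 S2=33 S3=25 S4=25 blocked=[]
Op 4: conn=28 S1=31 S2=33 S3=18 S4=25 blocked=[]
Op 5: conn=28 S1=31 S2=40 S3=18 S4=25 blocked=[]
Op 6: conn=56 S1=31 S2=40 S3=18 S4=25 blocked=[]
Op 7: conn=56 S1=31 S2=53 S3=18 S4=25 blocked=[]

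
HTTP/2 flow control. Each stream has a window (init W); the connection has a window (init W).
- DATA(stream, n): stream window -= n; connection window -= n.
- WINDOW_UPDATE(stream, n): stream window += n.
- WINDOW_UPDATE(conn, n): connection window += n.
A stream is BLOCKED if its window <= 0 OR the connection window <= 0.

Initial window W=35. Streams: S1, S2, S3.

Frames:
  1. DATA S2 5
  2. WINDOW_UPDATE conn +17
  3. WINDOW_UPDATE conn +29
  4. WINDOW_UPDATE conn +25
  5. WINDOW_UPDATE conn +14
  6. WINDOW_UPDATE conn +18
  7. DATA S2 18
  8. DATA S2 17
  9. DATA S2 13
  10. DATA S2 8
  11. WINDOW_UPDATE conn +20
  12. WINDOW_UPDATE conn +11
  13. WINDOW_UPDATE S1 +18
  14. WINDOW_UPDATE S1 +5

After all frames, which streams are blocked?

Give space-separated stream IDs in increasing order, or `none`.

Answer: S2

Derivation:
Op 1: conn=30 S1=35 S2=30 S3=35 blocked=[]
Op 2: conn=47 S1=35 S2=30 S3=35 blocked=[]
Op 3: conn=76 S1=35 S2=30 S3=35 blocked=[]
Op 4: conn=101 S1=35 S2=30 S3=35 blocked=[]
Op 5: conn=115 S1=35 S2=30 S3=35 blocked=[]
Op 6: conn=133 S1=35 S2=30 S3=35 blocked=[]
Op 7: conn=115 S1=35 S2=12 S3=35 blocked=[]
Op 8: conn=98 S1=35 S2=-5 S3=35 blocked=[2]
Op 9: conn=85 S1=35 S2=-18 S3=35 blocked=[2]
Op 10: conn=77 S1=35 S2=-26 S3=35 blocked=[2]
Op 11: conn=97 S1=35 S2=-26 S3=35 blocked=[2]
Op 12: conn=108 S1=35 S2=-26 S3=35 blocked=[2]
Op 13: conn=108 S1=53 S2=-26 S3=35 blocked=[2]
Op 14: conn=108 S1=58 S2=-26 S3=35 blocked=[2]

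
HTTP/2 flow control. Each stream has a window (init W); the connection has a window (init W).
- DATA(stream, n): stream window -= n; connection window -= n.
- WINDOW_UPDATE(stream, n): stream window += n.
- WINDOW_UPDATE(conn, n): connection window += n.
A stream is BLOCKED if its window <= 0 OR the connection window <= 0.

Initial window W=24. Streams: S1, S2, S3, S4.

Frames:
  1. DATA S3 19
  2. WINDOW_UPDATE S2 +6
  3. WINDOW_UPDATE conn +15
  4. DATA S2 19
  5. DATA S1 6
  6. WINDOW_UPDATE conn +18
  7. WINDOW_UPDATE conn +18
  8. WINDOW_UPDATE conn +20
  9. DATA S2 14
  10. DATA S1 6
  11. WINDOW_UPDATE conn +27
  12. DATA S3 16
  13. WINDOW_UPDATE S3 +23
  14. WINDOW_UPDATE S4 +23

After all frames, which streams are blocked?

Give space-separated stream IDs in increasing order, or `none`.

Answer: S2

Derivation:
Op 1: conn=5 S1=24 S2=24 S3=5 S4=24 blocked=[]
Op 2: conn=5 S1=24 S2=30 S3=5 S4=24 blocked=[]
Op 3: conn=20 S1=24 S2=30 S3=5 S4=24 blocked=[]
Op 4: conn=1 S1=24 S2=11 S3=5 S4=24 blocked=[]
Op 5: conn=-5 S1=18 S2=11 S3=5 S4=24 blocked=[1, 2, 3, 4]
Op 6: conn=13 S1=18 S2=11 S3=5 S4=24 blocked=[]
Op 7: conn=31 S1=18 S2=11 S3=5 S4=24 blocked=[]
Op 8: conn=51 S1=18 S2=11 S3=5 S4=24 blocked=[]
Op 9: conn=37 S1=18 S2=-3 S3=5 S4=24 blocked=[2]
Op 10: conn=31 S1=12 S2=-3 S3=5 S4=24 blocked=[2]
Op 11: conn=58 S1=12 S2=-3 S3=5 S4=24 blocked=[2]
Op 12: conn=42 S1=12 S2=-3 S3=-11 S4=24 blocked=[2, 3]
Op 13: conn=42 S1=12 S2=-3 S3=12 S4=24 blocked=[2]
Op 14: conn=42 S1=12 S2=-3 S3=12 S4=47 blocked=[2]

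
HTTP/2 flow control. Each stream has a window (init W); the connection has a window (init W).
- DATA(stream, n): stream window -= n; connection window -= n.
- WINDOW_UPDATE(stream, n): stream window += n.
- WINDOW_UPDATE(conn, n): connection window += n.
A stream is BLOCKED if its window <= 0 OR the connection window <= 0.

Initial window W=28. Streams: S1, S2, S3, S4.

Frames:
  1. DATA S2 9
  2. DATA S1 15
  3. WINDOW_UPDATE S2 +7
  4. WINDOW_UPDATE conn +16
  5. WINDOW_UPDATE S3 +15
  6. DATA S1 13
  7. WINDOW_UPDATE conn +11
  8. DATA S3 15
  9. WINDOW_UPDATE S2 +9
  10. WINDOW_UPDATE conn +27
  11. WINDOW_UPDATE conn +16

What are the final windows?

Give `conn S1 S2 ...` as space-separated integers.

Answer: 46 0 35 28 28

Derivation:
Op 1: conn=19 S1=28 S2=19 S3=28 S4=28 blocked=[]
Op 2: conn=4 S1=13 S2=19 S3=28 S4=28 blocked=[]
Op 3: conn=4 S1=13 S2=26 S3=28 S4=28 blocked=[]
Op 4: conn=20 S1=13 S2=26 S3=28 S4=28 blocked=[]
Op 5: conn=20 S1=13 S2=26 S3=43 S4=28 blocked=[]
Op 6: conn=7 S1=0 S2=26 S3=43 S4=28 blocked=[1]
Op 7: conn=18 S1=0 S2=26 S3=43 S4=28 blocked=[1]
Op 8: conn=3 S1=0 S2=26 S3=28 S4=28 blocked=[1]
Op 9: conn=3 S1=0 S2=35 S3=28 S4=28 blocked=[1]
Op 10: conn=30 S1=0 S2=35 S3=28 S4=28 blocked=[1]
Op 11: conn=46 S1=0 S2=35 S3=28 S4=28 blocked=[1]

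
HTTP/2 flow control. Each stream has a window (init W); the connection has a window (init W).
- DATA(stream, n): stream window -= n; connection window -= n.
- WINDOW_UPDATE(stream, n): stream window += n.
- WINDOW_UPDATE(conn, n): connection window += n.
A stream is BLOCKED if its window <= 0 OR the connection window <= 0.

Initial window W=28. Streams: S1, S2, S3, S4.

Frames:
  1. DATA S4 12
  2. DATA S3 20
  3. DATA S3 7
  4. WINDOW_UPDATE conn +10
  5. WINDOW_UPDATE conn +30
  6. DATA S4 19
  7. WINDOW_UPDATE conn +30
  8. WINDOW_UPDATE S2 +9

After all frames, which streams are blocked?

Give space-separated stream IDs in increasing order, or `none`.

Answer: S4

Derivation:
Op 1: conn=16 S1=28 S2=28 S3=28 S4=16 blocked=[]
Op 2: conn=-4 S1=28 S2=28 S3=8 S4=16 blocked=[1, 2, 3, 4]
Op 3: conn=-11 S1=28 S2=28 S3=1 S4=16 blocked=[1, 2, 3, 4]
Op 4: conn=-1 S1=28 S2=28 S3=1 S4=16 blocked=[1, 2, 3, 4]
Op 5: conn=29 S1=28 S2=28 S3=1 S4=16 blocked=[]
Op 6: conn=10 S1=28 S2=28 S3=1 S4=-3 blocked=[4]
Op 7: conn=40 S1=28 S2=28 S3=1 S4=-3 blocked=[4]
Op 8: conn=40 S1=28 S2=37 S3=1 S4=-3 blocked=[4]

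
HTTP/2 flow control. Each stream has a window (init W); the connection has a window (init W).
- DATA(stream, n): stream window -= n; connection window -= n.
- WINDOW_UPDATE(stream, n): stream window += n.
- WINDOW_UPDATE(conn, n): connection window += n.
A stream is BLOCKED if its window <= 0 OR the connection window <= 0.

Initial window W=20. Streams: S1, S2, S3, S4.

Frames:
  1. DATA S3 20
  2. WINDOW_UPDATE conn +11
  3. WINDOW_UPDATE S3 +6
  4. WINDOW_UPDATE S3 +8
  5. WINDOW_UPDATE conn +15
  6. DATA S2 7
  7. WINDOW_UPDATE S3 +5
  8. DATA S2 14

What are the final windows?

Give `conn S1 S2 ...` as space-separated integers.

Answer: 5 20 -1 19 20

Derivation:
Op 1: conn=0 S1=20 S2=20 S3=0 S4=20 blocked=[1, 2, 3, 4]
Op 2: conn=11 S1=20 S2=20 S3=0 S4=20 blocked=[3]
Op 3: conn=11 S1=20 S2=20 S3=6 S4=20 blocked=[]
Op 4: conn=11 S1=20 S2=20 S3=14 S4=20 blocked=[]
Op 5: conn=26 S1=20 S2=20 S3=14 S4=20 blocked=[]
Op 6: conn=19 S1=20 S2=13 S3=14 S4=20 blocked=[]
Op 7: conn=19 S1=20 S2=13 S3=19 S4=20 blocked=[]
Op 8: conn=5 S1=20 S2=-1 S3=19 S4=20 blocked=[2]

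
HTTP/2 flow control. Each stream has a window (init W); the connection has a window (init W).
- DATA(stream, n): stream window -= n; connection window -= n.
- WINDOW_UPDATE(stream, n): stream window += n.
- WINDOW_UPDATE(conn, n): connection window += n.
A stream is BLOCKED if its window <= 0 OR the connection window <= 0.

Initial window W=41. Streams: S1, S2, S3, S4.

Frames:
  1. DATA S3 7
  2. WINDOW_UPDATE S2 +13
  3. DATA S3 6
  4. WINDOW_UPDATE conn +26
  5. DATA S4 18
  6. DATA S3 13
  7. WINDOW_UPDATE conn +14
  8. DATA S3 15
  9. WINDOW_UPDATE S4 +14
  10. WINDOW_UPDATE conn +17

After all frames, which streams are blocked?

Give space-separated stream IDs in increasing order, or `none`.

Op 1: conn=34 S1=41 S2=41 S3=34 S4=41 blocked=[]
Op 2: conn=34 S1=41 S2=54 S3=34 S4=41 blocked=[]
Op 3: conn=28 S1=41 S2=54 S3=28 S4=41 blocked=[]
Op 4: conn=54 S1=41 S2=54 S3=28 S4=41 blocked=[]
Op 5: conn=36 S1=41 S2=54 S3=28 S4=23 blocked=[]
Op 6: conn=23 S1=41 S2=54 S3=15 S4=23 blocked=[]
Op 7: conn=37 S1=41 S2=54 S3=15 S4=23 blocked=[]
Op 8: conn=22 S1=41 S2=54 S3=0 S4=23 blocked=[3]
Op 9: conn=22 S1=41 S2=54 S3=0 S4=37 blocked=[3]
Op 10: conn=39 S1=41 S2=54 S3=0 S4=37 blocked=[3]

Answer: S3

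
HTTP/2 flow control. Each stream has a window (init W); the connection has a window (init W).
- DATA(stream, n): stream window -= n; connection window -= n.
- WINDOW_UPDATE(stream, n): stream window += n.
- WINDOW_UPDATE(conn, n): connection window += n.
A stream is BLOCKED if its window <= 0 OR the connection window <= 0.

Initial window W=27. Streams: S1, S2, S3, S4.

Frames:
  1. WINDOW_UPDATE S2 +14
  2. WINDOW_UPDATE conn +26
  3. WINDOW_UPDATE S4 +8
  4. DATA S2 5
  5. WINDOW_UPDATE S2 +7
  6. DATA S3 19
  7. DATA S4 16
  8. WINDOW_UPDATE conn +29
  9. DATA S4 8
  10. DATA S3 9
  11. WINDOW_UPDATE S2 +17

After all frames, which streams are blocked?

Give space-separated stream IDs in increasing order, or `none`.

Answer: S3

Derivation:
Op 1: conn=27 S1=27 S2=41 S3=27 S4=27 blocked=[]
Op 2: conn=53 S1=27 S2=41 S3=27 S4=27 blocked=[]
Op 3: conn=53 S1=27 S2=41 S3=27 S4=35 blocked=[]
Op 4: conn=48 S1=27 S2=36 S3=27 S4=35 blocked=[]
Op 5: conn=48 S1=27 S2=43 S3=27 S4=35 blocked=[]
Op 6: conn=29 S1=27 S2=43 S3=8 S4=35 blocked=[]
Op 7: conn=13 S1=27 S2=43 S3=8 S4=19 blocked=[]
Op 8: conn=42 S1=27 S2=43 S3=8 S4=19 blocked=[]
Op 9: conn=34 S1=27 S2=43 S3=8 S4=11 blocked=[]
Op 10: conn=25 S1=27 S2=43 S3=-1 S4=11 blocked=[3]
Op 11: conn=25 S1=27 S2=60 S3=-1 S4=11 blocked=[3]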